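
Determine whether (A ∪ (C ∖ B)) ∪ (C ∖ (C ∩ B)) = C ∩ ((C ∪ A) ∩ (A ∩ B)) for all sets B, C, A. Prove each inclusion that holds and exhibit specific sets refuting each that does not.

The sets are not equal: only the reverse inclusion holds.

(⟸) Let x ∈ C ∩ ((C ∪ A) ∩ (A ∩ B)). Then x ∈ B ∩ C ∩ A, from which x ∈ (A ∪ (C ∖ B)) ∪ (C ∖ (C ∩ B)).

(⟹) This inclusion fails. Take B = ∅, C = {1}, A = ∅; then 1 ∈ (A ∪ (C ∖ B)) ∪ (C ∖ (C ∩ B)) but 1 ∉ C ∩ ((C ∪ A) ∩ (A ∩ B)).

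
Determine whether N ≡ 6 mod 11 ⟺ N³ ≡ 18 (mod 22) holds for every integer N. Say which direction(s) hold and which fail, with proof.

(⇒) fails; (⇐) holds.

(⇒) This fails: take N = 17. Then 17 ≡ 6 (mod 11), but 17³ = 4913 ≡ 7 (mod 22), not 18.

(⇐) Conversely, the residues r modulo 22 with r³ ≡ 18 (mod 22) are exactly {6}, and each is ≡ 6 (mod 11).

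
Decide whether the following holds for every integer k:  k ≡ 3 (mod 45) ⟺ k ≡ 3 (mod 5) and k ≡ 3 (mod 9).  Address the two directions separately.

(→) Suppose k ≡ 3 (mod 45); write k = 45j + 3. Since 5 ∣ 45, reducing mod 5 gives k ≡ 3 (mod 5); since 9 ∣ 45, reducing mod 9 gives k ≡ 3 (mod 9).

(←) Conversely, if k ≡ 3 (mod 5) and k ≡ 3 (mod 9), then by the Chinese remainder theorem k ≡ 3 (mod 45). This is exactly k ≡ 3 (mod 45).

Both directions hold.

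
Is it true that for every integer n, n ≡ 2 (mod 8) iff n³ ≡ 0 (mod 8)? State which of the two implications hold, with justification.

The forward direction holds; the converse fails.

Forward direction. Suppose n ≡ 2 (mod 8). Write n = 8j + 2. Then (8j + 2)³ = 512j³ + 384j² + 96j + 8 = 8(64j³ + 48j² + 12j + 1) + 0, so n³ ≡ 0 (mod 8).

Converse. This fails: take n = 0. Then 0³ = 0 ≡ 0 (mod 8), yet 0 ≡ 0 (mod 8), not 2.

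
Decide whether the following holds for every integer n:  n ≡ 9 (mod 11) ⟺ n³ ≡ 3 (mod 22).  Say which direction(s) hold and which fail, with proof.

(⟹) This fails: take n = 20. Then 20 ≡ 9 (mod 11), but 20³ = 8000 ≡ 14 (mod 22), not 3.

(⟸) Conversely, the residues r modulo 22 with r³ ≡ 3 (mod 22) are exactly {9}, and each is ≡ 9 (mod 11).

Not equivalent: only (⇐) holds.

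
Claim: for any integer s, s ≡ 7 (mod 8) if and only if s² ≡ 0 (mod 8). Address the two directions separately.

(⇒) This fails: take s = 7. Then 7 ≡ 7 (mod 8), but 7² = 49 ≡ 1 (mod 8), not 0.

(⇐) This fails: take s = 0. Then 0² = 0 ≡ 0 (mod 8), yet 0 ≡ 0 (mod 8), not 7.

Neither direction holds.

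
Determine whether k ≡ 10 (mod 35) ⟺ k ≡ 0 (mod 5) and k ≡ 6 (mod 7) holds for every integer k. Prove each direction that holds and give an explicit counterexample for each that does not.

Neither direction holds.

(→) This fails: k = 10 gives 10 ≡ 10 (mod 35) but 10 ≡ 3 (mod 7), so the conjunction on the right does not hold.

(←) This fails: k = 20 satisfies both congruences on the right (20 ≡ 0 mod 5 and 20 ≡ 6 mod 7) yet 20 ≡ 20 (mod 35), not 10.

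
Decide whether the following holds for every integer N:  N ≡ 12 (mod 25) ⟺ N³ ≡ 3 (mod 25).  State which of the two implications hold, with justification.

Both implications hold.

(⇒) Suppose N ≡ 12 (mod 25). Write N = 25j + 12. Then (25j + 12)³ = 15625j³ + 22500j² + 10800j + 1728 = 25(625j³ + 900j² + 432j + 69) + 3, so N³ ≡ 3 (mod 25).

(⇐) Conversely, suppose N³ ≡ 3 (mod 25). The only residue r in {0, …, 24} with r³ ≡ 3 (mod 25) is r = 12, so N ≡ 12 (mod 25).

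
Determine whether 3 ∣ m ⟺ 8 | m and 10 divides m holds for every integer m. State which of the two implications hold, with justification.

(→) This fails: take m = 3. Certainly 3 ∣ 3, but 8 ∤ 3.

(←) This fails: take m = 40. Both 8 ∣ 40 and 10 ∣ 40, yet 40 is not a multiple of 3 (since 40 = 13·3 + 1), so 3 ∤ 40.

Neither implication holds.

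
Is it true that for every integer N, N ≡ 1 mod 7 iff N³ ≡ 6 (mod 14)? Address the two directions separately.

(⟹) This fails: take N = 1. Then 1 ≡ 1 (mod 7), but 1³ = 1 ≡ 1 (mod 14), not 6.

(⟸) This fails: take N = 6. Then 6³ = 216 ≡ 6 (mod 14), yet 6 ≡ 6 (mod 7), not 1.

(⇒) fails and (⇐) fails.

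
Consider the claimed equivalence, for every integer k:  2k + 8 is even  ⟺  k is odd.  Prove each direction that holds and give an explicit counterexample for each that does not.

Converse. Suppose k is odd. Since 2 is even, 2k is even for every k, so 2k + 8 has the same parity as 8, which is even. Hence 2k + 8 is even.

Forward direction. This fails: take k = 0. Then 2k + 8 = 8, which is even, yet k = 0 is even, not odd.

(⇒) fails; (⇐) holds.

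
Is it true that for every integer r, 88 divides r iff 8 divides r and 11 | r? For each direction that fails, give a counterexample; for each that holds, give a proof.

Equivalent; both directions hold.

Forward direction. If 88 ∣ r, write r = 88q. Since 88 = 11·8, r = 8·(11q), so 8 ∣ r; and since 88 = 8·11, r = 11·(8q), so 11 ∣ r.

Converse. Suppose 8 ∣ r and 11 ∣ r. Any common multiple of 8 and 11 is a multiple of their lcm; here gcd(8, 11) = 1, so lcm(8, 11) = 8·11 = 88, so 88 ∣ r.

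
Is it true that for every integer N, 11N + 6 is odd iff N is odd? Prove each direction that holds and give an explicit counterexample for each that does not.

Equivalent; both directions hold.

(⇒) Suppose 11N + 6 is odd. Since 11 is odd, 11N and N have the same parity, so 11N + 6 ≡ N + 6 (mod 2). As 6 is even, 11N + 6 is odd exactly when N is odd. Thus N is odd.

(⇐) Conversely, suppose N is odd; write N = 2j + 1. Then 11N + 6 = 11·(2j + 1) + 6 = 2·11j + 17, which is odd.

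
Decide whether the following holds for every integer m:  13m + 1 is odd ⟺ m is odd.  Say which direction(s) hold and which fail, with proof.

Neither implication holds.

(⟹) This fails: m = 0 gives 13m + 1 = 1, which is odd, but 0 is even, not odd.

(⟸) This also fails: m = 1 is odd, but 13m + 1 = 14 is even, not odd.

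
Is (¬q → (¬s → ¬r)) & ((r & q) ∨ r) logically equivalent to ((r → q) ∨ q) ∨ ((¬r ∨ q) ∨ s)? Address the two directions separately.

The forward direction holds; the converse fails.

(⇐) This fails. Under q = F, r = F, s = F, the left side is false but the right side is true.

(⇒) Assume the antecedent. If q is true, ((r → q) ∨ q) ∨ ((¬r ∨ q) ∨ s) reduces to true regardless of the other variables. If q is false, the antecedent forces (q = F, r = T, s = T), and ((r → q) ∨ q) ∨ ((¬r ∨ q) ∨ s) holds there. Either way ((r → q) ∨ q) ∨ ((¬r ∨ q) ∨ s) holds.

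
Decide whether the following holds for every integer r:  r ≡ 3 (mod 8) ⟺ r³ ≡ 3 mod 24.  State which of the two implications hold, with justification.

Only the converse holds.

Converse. The residues r modulo 24 with r³ ≡ 3 (mod 24) are exactly {3}, and each is ≡ 3 (mod 8).

Forward direction. This fails: take r = 11. Then 11 ≡ 3 (mod 8), but 11³ = 1331 ≡ 11 (mod 24), not 3.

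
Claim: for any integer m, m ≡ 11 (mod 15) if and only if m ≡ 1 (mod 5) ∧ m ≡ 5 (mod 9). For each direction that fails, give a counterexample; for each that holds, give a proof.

(⇒) fails; (⇐) holds.

[⇒] This fails: m = 26 gives 26 ≡ 11 (mod 15) but 26 ≡ 8 (mod 9), so the conjunction on the right does not hold.

[⇐] Conversely, if m ≡ 1 (mod 5) and m ≡ 5 (mod 9), then by the Chinese remainder theorem m ≡ 41 (mod 45). Since 41 ≡ 11 (mod 15) and 15 ∣ 45, we get m ≡ 11 (mod 15).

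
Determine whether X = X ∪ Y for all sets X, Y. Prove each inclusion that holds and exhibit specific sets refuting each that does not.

(⊇) This inclusion fails. Take X = ∅, Y = {1}; then 1 ∈ X ∪ Y but 1 ∉ X.

(⊆) Let x ∈ X. Then either x ∈ X and x ∉ Y; or x ∈ X ∩ Y. In each case x ∈ X ∪ Y, so X ⊆ X ∪ Y.

The sets are not equal: only the forward inclusion holds.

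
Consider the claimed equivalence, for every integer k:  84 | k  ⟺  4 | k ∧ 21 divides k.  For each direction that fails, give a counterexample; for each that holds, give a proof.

Both directions hold.

(⇒) If 84 ∣ k, write k = 84q. Since 84 = 21·4, k = 4·(21q), so 4 ∣ k; and since 84 = 4·21, k = 21·(4q), so 21 ∣ k.

(⇐) Suppose 4 ∣ k and 21 ∣ k. Any common multiple of 4 and 21 is a multiple of their lcm; here gcd(4, 21) = 1, so lcm(4, 21) = 4·21 = 84, so 84 ∣ k.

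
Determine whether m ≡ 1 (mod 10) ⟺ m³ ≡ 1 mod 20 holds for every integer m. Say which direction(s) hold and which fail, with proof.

(⇒) This fails: take m = 11. Then 11 ≡ 1 (mod 10), but 11³ = 1331 ≡ 11 (mod 20), not 1.

(⇐) Conversely, the residues r modulo 20 with r³ ≡ 1 (mod 20) are exactly {1}, and each is ≡ 1 (mod 10).

Only the reverse direction holds.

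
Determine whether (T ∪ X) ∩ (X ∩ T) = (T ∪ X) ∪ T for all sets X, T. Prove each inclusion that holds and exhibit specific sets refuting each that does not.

(⊆) holds; (⊇) fails.

Forward inclusion. Let x ∈ (T ∪ X) ∩ (X ∩ T). Then x ∈ X ∩ T, from which x ∈ (T ∪ X) ∪ T.

Reverse inclusion. This inclusion fails. Take X = {1}, T = ∅; then 1 ∈ (T ∪ X) ∪ T but 1 ∉ (T ∪ X) ∩ (X ∩ T).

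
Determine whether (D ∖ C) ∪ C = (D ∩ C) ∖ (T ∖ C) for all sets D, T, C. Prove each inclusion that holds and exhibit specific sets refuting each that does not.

Only the reverse inclusion holds.

(⟹) This inclusion fails. Take D = {1}, T = ∅, C = ∅; then 1 ∈ (D ∖ C) ∪ C but 1 ∉ (D ∩ C) ∖ (T ∖ C).

(⟸) Let x ∈ (D ∩ C) ∖ (T ∖ C). Then either x ∈ D ∩ C and x ∉ T; or x ∈ D ∩ T ∩ C. In each case x ∈ (D ∖ C) ∪ C, so (D ∩ C) ∖ (T ∖ C) ⊆ (D ∖ C) ∪ C.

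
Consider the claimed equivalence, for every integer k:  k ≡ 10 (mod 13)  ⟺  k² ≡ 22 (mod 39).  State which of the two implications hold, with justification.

(⇒) fails and (⇐) fails.

(⇒) This fails: take k = 36. Then 36 ≡ 10 (mod 13), but 36² = 1296 ≡ 9 (mod 39), not 22.

(⇐) This fails: take k = 16. Then 16² = 256 ≡ 22 (mod 39), yet 16 ≡ 3 (mod 13), not 10.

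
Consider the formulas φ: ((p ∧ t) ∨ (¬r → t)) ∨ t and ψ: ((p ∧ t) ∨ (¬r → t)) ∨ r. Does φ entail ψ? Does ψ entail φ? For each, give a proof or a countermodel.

Both directions hold.

(⇒) Assume the antecedent. If r is true, ((p ∧ t) ∨ (¬r → t)) ∨ r reduces to true regardless of the other variables. If r is false, the antecedent forces (p = F, r = F, t = T) or (p = T, r = F, t = T), and ((p ∧ t) ∨ (¬r → t)) ∨ r holds there. Either way ((p ∧ t) ∨ (¬r → t)) ∨ r holds.

(⇐) Assume the antecedent. If r is true, ((p ∧ t) ∨ (¬r → t)) ∨ t reduces to true regardless of the other variables. If r is false, the antecedent forces (p = F, r = F, t = T) or (p = T, r = F, t = T), and ((p ∧ t) ∨ (¬r → t)) ∨ t holds there. Either way ((p ∧ t) ∨ (¬r → t)) ∨ t holds.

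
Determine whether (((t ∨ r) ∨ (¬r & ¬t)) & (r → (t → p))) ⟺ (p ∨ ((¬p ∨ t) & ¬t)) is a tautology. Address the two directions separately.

(→) This fails. Under p = F, r = F, t = T, the left side is true but the right side is false.

(←) Assume the antecedent. If p is true, the consequent reduces to true regardless of the other variables. If p is false, the antecedent forces (p = F, r = F, t = F) or (p = F, r = T, t = F), and the consequent holds there. Either way the consequent holds.

(⇒) fails; (⇐) holds.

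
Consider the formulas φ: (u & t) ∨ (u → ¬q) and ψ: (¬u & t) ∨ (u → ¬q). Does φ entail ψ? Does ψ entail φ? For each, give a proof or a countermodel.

The forward direction fails; the converse holds.

(⇒) This fails. Under u = T, q = T, t = T, the left side is true but the right side is false.

(⇐) Assume the antecedent. If u is true, the antecedent forces (u = T, q = F, t = F) or (u = T, q = F, t = T), and (u & t) ∨ (u → ¬q) holds there. If u is false, (u & t) ∨ (u → ¬q) reduces to true regardless of the other variables. Either way (u & t) ∨ (u → ¬q) holds.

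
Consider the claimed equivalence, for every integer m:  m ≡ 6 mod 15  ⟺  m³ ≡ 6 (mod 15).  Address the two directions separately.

Equivalent; both directions hold.

Forward direction. Suppose m ≡ 6 mod 15. Write m = 15j + 6. Then (15j + 6)³ = 3375j³ + 4050j² + 1620j + 216 = 15(225j³ + 270j² + 108j + 14) + 6, so m³ ≡ 6 (mod 15).

Converse. Suppose m³ ≡ 6 (mod 15). The only residue r in {0, …, 14} with r³ ≡ 6 (mod 15) is r = 6, so m ≡ 6 (mod 15).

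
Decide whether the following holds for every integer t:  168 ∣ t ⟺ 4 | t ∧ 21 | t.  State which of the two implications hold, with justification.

Forward direction. If 168 ∣ t, write t = 168q. Since 168 = 42·4, t = 4·(42q), so 4 ∣ t; and since 168 = 8·21, t = 21·(8q), so 21 ∣ t.

Converse. This fails: take t = 84. Both 4 ∣ 84 and 21 ∣ 84, yet 84 is not a multiple of 168 (since 84 = 0·168 + 84), so 168 ∤ 84.

Not equivalent: only (⇒) holds.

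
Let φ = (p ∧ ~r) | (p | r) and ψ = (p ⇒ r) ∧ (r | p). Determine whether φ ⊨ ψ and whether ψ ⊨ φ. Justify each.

[⇐] Assume the antecedent. If p is true, (p ∧ ~r) | (p | r) reduces to true regardless of the other variables. If p is false, the antecedent forces (p = F, r = T), and (p ∧ ~r) | (p | r) holds there. Either way (p ∧ ~r) | (p | r) holds.

[⇒] This fails. Under p = T, r = F, the left side is true but the right side is false.

Not equivalent: only (⇐) holds.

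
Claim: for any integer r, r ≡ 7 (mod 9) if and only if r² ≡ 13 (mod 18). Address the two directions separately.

Forward direction. This fails: take r = 16. Then 16 ≡ 7 (mod 9), but 16² = 256 ≡ 4 (mod 18), not 13.

Converse. This fails: take r = 11. Then 11² = 121 ≡ 13 (mod 18), yet 11 ≡ 2 (mod 9), not 7.

Neither direction holds.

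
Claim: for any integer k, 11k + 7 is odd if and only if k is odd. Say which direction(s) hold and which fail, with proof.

(⇒) This fails: k = 4 gives 11k + 7 = 51, which is odd, but 4 is even, not odd.

(⇐) This also fails: k = 7 is odd, but 11k + 7 = 84 is even, not odd.

Neither direction holds.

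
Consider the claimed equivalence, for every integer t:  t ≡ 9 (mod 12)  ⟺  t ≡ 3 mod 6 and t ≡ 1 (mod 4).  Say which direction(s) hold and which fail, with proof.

Forward direction. Suppose t ≡ 9 (mod 12); write t = 12j + 9. Since 6 ∣ 12, reducing mod 6 gives t ≡ 9 ≡ 3 (mod 6); since 4 ∣ 12, reducing mod 4 gives t ≡ 9 ≡ 1 (mod 4).

Converse. If t ≡ 3 (mod 6) and t ≡ 1 (mod 4), then by the Chinese remainder theorem t ≡ 9 (mod 12). This is exactly t ≡ 9 (mod 12).

The biconditional holds.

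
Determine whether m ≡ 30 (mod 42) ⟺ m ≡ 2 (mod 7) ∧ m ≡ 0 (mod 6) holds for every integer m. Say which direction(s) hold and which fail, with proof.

[⇒] Suppose m ≡ 30 (mod 42); write m = 42j + 30. Since 7 ∣ 42, reducing mod 7 gives m ≡ 30 ≡ 2 (mod 7); since 6 ∣ 42, reducing mod 6 gives m ≡ 30 ≡ 0 (mod 6).

[⇐] Conversely, if m ≡ 2 (mod 7) and m ≡ 0 (mod 6), then by the Chinese remainder theorem m ≡ 30 (mod 42). This is exactly m ≡ 30 (mod 42).

Both directions hold.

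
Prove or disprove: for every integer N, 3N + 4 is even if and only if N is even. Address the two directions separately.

[⇒] Suppose 3N + 4 is even. Since 3 is odd, 3N and N have the same parity, so 3N + 4 ≡ N + 4 (mod 2). As 4 is even, 3N + 4 is even exactly when N is even. Thus N is even.

[⇐] Conversely, suppose N is even; write N = 2j. Then 3N + 4 = 3·(2j) + 4 = 2·3j + 4, which is even.

Both implications hold.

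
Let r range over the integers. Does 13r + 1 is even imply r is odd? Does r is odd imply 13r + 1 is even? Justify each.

Equivalent; both directions hold.

[⇒] Suppose 13r + 1 is even. Since 13 is odd, 13r and r have the same parity, so 13r + 1 ≡ r + 1 (mod 2). As 1 is odd, 13r + 1 is even exactly when r is odd. Thus r is odd.

[⇐] Conversely, suppose r is odd; write r = 2j + 1. Then 13r + 1 = 13·(2j + 1) + 1 = 2·13j + 14, which is even.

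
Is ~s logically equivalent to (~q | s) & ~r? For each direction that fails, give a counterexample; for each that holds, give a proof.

(⇒) fails and (⇐) fails.

[⇒] This fails. Under s = F, r = T, q = F, the left side is true but the right side is false.

[⇐] This fails. Under s = T, r = F, q = F, the left side is false but the right side is true.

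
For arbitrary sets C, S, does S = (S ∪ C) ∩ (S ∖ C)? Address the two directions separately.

(⟹) This inclusion fails. Take C = {1}, S = {1}; then 1 ∈ S but 1 ∉ (S ∪ C) ∩ (S ∖ C).

(⟸) Let x ∈ (S ∪ C) ∩ (S ∖ C). Then x ∈ S and x ∉ C, from which x ∈ S.

(⊆) fails; (⊇) holds.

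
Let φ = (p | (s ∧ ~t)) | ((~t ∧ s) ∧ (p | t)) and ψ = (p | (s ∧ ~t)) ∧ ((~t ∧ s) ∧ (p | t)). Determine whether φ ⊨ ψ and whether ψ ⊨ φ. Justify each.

The forward direction fails; the converse holds.

(⇐) Assume the antecedent. If t is true, the antecedent cannot hold. If t is false, the antecedent forces (t = F, p = T, s = T), and the consequent holds there. Either way the consequent holds.

(⇒) This fails. Under t = F, p = T, s = F, the left side is true but the right side is false.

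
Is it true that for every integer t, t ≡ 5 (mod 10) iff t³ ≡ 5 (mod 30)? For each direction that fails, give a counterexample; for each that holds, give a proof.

(⟹) This fails: take t = 15. Then 15 ≡ 5 (mod 10), but 15³ = 3375 ≡ 15 (mod 30), not 5.

(⟸) Conversely, the residues r modulo 30 with r³ ≡ 5 (mod 30) are exactly {5}, and each is ≡ 5 (mod 10).

The forward direction fails; the converse holds.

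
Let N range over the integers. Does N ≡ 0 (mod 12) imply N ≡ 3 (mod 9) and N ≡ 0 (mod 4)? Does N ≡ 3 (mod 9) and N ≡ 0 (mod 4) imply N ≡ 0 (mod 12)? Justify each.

(⇒) fails; (⇐) holds.

(⇒) This fails: N = 0 gives 0 ≡ 0 (mod 12) but 0 ≡ 0 (mod 9), so the conjunction on the right does not hold.

(⇐) Conversely, if N ≡ 3 (mod 9) and N ≡ 0 (mod 4), then by the Chinese remainder theorem N ≡ 12 (mod 36). Since 12 ≡ 0 (mod 12) and 12 ∣ 36, we get N ≡ 0 (mod 12).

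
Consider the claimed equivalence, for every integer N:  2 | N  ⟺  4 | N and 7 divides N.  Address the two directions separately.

Only the reverse direction holds.

[⇒] This fails: take N = 2. Certainly 2 ∣ 2, but 4 ∤ 2.

[⇐] Suppose 4 ∣ N and 7 ∣ N. Any common multiple of 4 and 7 is a multiple of their lcm; here gcd(4, 7) = 1, so lcm(4, 7) = 4·7 = 28, so 28 ∣ N. Since 2 ∣ 28, it follows that 2 ∣ N.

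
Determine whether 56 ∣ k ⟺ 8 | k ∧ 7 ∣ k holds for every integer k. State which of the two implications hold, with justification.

Both implications hold.

(⟹) If 56 ∣ k, write k = 56q. Since 56 = 7·8, k = 8·(7q), so 8 ∣ k; and since 56 = 8·7, k = 7·(8q), so 7 ∣ k.

(⟸) Suppose 8 ∣ k and 7 ∣ k. Any common multiple of 8 and 7 is a multiple of their lcm; here gcd(8, 7) = 1, so lcm(8, 7) = 8·7 = 56, so 56 ∣ k.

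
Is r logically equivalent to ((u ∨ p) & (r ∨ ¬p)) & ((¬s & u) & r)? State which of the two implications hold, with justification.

(⟸) Assume the antecedent. If p is true, the antecedent forces (p = T, s = F, u = T, r = T), and r holds there. If p is false, the antecedent forces (p = F, s = F, u = T, r = T), and r holds there. Either way r holds.

(⟹) This fails. Under p = F, s = F, u = F, r = T, the left side is true but the right side is false.

Only the converse holds.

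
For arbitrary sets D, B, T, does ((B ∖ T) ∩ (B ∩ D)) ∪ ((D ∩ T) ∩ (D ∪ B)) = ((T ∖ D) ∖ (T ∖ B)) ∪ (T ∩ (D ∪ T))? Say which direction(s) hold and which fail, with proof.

(⊆) fails and (⊇) fails.

(⊆) This inclusion fails. Take D = {1}, B = {1}, T = ∅; then 1 ∈ ((B ∖ T) ∩ (B ∩ D)) ∪ ((D ∩ T) ∩ (D ∪ B)) but 1 ∉ ((T ∖ D) ∖ (T ∖ B)) ∪ (T ∩ (D ∪ T)).

(⊇) This inclusion fails. Take D = ∅, B = ∅, T = {1}; then 1 ∈ ((T ∖ D) ∖ (T ∖ B)) ∪ (T ∩ (D ∪ T)) but 1 ∉ ((B ∖ T) ∩ (B ∩ D)) ∪ ((D ∩ T) ∩ (D ∪ B)).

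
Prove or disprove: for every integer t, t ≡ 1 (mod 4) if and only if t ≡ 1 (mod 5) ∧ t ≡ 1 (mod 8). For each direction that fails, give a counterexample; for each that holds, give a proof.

(⇒) This fails: t = 33 gives 33 ≡ 1 (mod 4) but 33 ≡ 3 (mod 5), so the conjunction on the right does not hold.

(⇐) Conversely, if t ≡ 1 (mod 5) and t ≡ 1 (mod 8), then by the Chinese remainder theorem t ≡ 1 (mod 40). Since 1 ≡ 1 (mod 4) and 4 ∣ 40, we get t ≡ 1 (mod 4).

Only the converse holds.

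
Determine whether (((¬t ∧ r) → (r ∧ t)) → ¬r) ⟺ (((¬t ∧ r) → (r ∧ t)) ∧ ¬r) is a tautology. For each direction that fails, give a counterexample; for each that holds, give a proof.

(→) This fails. Under t = F, r = T, the left side is true but the right side is false.

(←) Assume the antecedent. If t is true, the antecedent forces (t = T, r = F), and ((¬t ∧ r) → (r ∧ t)) → ¬r holds there. If t is false, ((¬t ∧ r) → (r ∧ t)) → ¬r reduces to true regardless of the other variables. Either way ((¬t ∧ r) → (r ∧ t)) → ¬r holds.

Only the reverse direction holds.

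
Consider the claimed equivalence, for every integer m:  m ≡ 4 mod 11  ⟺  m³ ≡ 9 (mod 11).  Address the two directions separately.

Both directions hold; the statement is true.

(⟹) Suppose m ≡ 4 mod 11. Write m = 11j + 4. Then (11j + 4)³ = 1331j³ + 1452j² + 528j + 64 = 11(121j³ + 132j² + 48j + 5) + 9, so m³ ≡ 9 (mod 11).

(⟸) For the converse, argue contrapositively. If m ≢ 4 (mod 11), then m is congruent to one of 0, 1, 2, 3, 5, 6, 7, 8, 9, 10 modulo 11, and these give m³ ≡ 0, 1, 8, 5, 4, 7, 2, 6, 3, 10 respectively — never 9.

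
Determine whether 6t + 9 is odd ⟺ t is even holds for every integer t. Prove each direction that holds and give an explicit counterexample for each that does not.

(⇒) fails; (⇐) holds.

(⇐) Suppose t is even. Since 6 is even, 6t is even for every t, so 6t + 9 has the same parity as 9, which is odd. Hence 6t + 9 is odd.

(⇒) This fails: take t = 3. Then 6t + 9 = 27, which is odd, yet t = 3 is odd, not even.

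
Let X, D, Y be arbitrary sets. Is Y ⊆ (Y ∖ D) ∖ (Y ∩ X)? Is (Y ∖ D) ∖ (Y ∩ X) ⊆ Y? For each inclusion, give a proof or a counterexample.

Forward inclusion. This inclusion fails. Take X = {1}, D = ∅, Y = {1}; then 1 ∈ Y but 1 ∉ (Y ∖ D) ∖ (Y ∩ X).

Reverse inclusion. Let x ∈ (Y ∖ D) ∖ (Y ∩ X). Then x ∈ Y and x ∉ X, D, from which x ∈ Y.

The sets are not equal: only the reverse inclusion holds.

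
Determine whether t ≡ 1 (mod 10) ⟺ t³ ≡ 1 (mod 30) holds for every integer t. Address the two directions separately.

[⇐] The residues r modulo 30 with r³ ≡ 1 (mod 30) are exactly {1}, and each is ≡ 1 (mod 10).

[⇒] This fails: take t = 11. Then 11 ≡ 1 (mod 10), but 11³ = 1331 ≡ 11 (mod 30), not 1.

The forward direction fails; the converse holds.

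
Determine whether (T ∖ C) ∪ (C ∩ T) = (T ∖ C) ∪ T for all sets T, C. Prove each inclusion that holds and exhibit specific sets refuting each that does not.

Both inclusions hold; the sets are equal.

(⊆) Let x ∈ (T ∖ C) ∪ (C ∩ T). Then either x ∈ T and x ∉ C; or x ∈ T ∩ C. In each case x ∈ (T ∖ C) ∪ T, so (T ∖ C) ∪ (C ∩ T) ⊆ (T ∖ C) ∪ T.

(⊇) Let x ∈ (T ∖ C) ∪ T. Then either x ∈ T and x ∉ C; or x ∈ T ∩ C. In each case x ∈ (T ∖ C) ∪ (C ∩ T), so (T ∖ C) ∪ T ⊆ (T ∖ C) ∪ (C ∩ T).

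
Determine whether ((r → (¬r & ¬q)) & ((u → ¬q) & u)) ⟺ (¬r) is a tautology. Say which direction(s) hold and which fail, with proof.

Converse. This fails. Under u = F, r = F, q = F, the left side is false but the right side is true.

Forward direction. Assume the antecedent. If u is true, the antecedent forces (u = T, r = F, q = F), and ¬r holds there. If u is false, the antecedent cannot hold. Either way ¬r holds.

The forward direction holds; the converse fails.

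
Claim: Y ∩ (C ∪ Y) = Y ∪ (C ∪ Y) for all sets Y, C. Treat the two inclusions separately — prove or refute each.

Only the forward inclusion holds.

Forward inclusion. Let x ∈ Y ∩ (C ∪ Y). Then either x ∈ Y and x ∉ C; or x ∈ Y ∩ C. In each case x ∈ Y ∪ (C ∪ Y), so Y ∩ (C ∪ Y) ⊆ Y ∪ (C ∪ Y).

Reverse inclusion. This inclusion fails. Take Y = ∅, C = {1}; then 1 ∈ Y ∪ (C ∪ Y) but 1 ∉ Y ∩ (C ∪ Y).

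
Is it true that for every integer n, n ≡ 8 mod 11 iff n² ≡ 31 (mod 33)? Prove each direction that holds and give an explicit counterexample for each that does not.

Forward direction. This fails: take n = 30. Then 30 ≡ 8 (mod 11), but 30² = 900 ≡ 9 (mod 33), not 31.

Converse. This fails: take n = 14. Then 14² = 196 ≡ 31 (mod 33), yet 14 ≡ 3 (mod 11), not 8.

Neither implication holds.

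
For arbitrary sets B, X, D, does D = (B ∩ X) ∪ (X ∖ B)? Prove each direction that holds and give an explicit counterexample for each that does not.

Forward inclusion. This inclusion fails. Take B = ∅, X = ∅, D = {1}; then 1 ∈ D but 1 ∉ (B ∩ X) ∪ (X ∖ B).

Reverse inclusion. This inclusion fails. Take B = ∅, X = {1}, D = ∅; then 1 ∈ (B ∩ X) ∪ (X ∖ B) but 1 ∉ D.

(⊆) fails and (⊇) fails.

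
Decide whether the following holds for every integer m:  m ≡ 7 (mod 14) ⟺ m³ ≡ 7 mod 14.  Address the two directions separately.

Both implications hold.

[⇒] Suppose m ≡ 7 (mod 14). Write m = 14j + 7. Then (14j + 7)³ = 2744j³ + 4116j² + 2058j + 343 = 14(196j³ + 294j² + 147j + 24) + 7, so m³ ≡ 7 (mod 14).

[⇐] Conversely, suppose m³ ≡ 7 (mod 14). The only residue r in {0, …, 13} with r³ ≡ 7 (mod 14) is r = 7, so m ≡ 7 (mod 14).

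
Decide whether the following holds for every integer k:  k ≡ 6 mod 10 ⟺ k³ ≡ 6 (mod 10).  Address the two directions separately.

(→) Suppose k ≡ 6 mod 10. Write k = 10j + 6. Then (10j + 6)³ = 1000j³ + 1800j² + 1080j + 216 = 10(100j³ + 180j² + 108j + 21) + 6, so k³ ≡ 6 (mod 10).

(←) For the converse, argue contrapositively. If k ≢ 6 (mod 10), then k is congruent to one of 0, 1, 2, 3, 4, 5, 7, 8, 9 modulo 10, and these give k³ ≡ 0, 1, 8, 7, 4, 5, 3, 2, 9 respectively — never 6.

Both directions hold.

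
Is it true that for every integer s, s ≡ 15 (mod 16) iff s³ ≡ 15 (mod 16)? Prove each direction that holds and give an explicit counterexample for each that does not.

(⇒) Suppose s ≡ 15 (mod 16). Write s = 16j + 15. Then (16j + 15)³ = 4096j³ + 11520j² + 10800j + 3375 = 16(256j³ + 720j² + 675j + 210) + 15, so s³ ≡ 15 (mod 16).

(⇐) Conversely, suppose s³ ≡ 15 (mod 16). The only residue r in {0, …, 15} with r³ ≡ 15 (mod 16) is r = 15, so s ≡ 15 (mod 16).

Equivalent; both directions hold.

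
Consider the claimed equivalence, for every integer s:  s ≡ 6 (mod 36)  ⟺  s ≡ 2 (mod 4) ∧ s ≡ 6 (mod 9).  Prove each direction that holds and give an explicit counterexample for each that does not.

The biconditional holds.

(⟹) Suppose s ≡ 6 (mod 36); write s = 36j + 6. Since 4 ∣ 36, reducing mod 4 gives s ≡ 6 ≡ 2 (mod 4); since 9 ∣ 36, reducing mod 9 gives s ≡ 6 (mod 9).

(⟸) Conversely, if s ≡ 2 (mod 4) and s ≡ 6 (mod 9), then by the Chinese remainder theorem s ≡ 6 (mod 36). This is exactly s ≡ 6 (mod 36).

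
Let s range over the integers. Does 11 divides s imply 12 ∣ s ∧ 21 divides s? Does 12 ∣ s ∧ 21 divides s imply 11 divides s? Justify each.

Forward direction. This fails: take s = 11. Certainly 11 ∣ 11, but 12 ∤ 11.

Converse. This fails: take s = 84. Both 12 ∣ 84 and 21 ∣ 84, yet 84 is not a multiple of 11 (since 84 = 7·11 + 7), so 11 ∤ 84.

Neither direction holds.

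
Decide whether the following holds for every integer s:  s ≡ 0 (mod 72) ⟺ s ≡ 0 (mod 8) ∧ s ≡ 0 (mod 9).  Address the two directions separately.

(⇐) If s ≡ 0 (mod 8) and s ≡ 0 (mod 9), then by the Chinese remainder theorem s ≡ 0 (mod 72). This is exactly s ≡ 0 (mod 72).

(⇒) Suppose s ≡ 0 (mod 72); write s = 72j + 0. Since 8 ∣ 72, reducing mod 8 gives s ≡ 0 (mod 8); since 9 ∣ 72, reducing mod 9 gives s ≡ 0 (mod 9).

Both implications hold.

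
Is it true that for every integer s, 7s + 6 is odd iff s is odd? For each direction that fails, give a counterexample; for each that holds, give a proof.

[⇐] Suppose s is odd; write s = 2j + 1. Then 7s + 6 = 7·(2j + 1) + 6 = 2·7j + 13, which is odd.

[⇒] Suppose 7s + 6 is odd. Since 7 is odd, 7s and s have the same parity, so 7s + 6 ≡ s + 6 (mod 2). As 6 is even, 7s + 6 is odd exactly when s is odd. Thus s is odd.

The biconditional holds.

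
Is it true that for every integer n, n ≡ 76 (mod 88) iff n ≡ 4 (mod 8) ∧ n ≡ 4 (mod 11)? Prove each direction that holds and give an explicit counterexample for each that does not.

Neither implication holds.

(⇒) This fails: n = 76 gives 76 ≡ 76 (mod 88) but 76 ≡ 10 (mod 11), so the conjunction on the right does not hold.

(⇐) This fails: n = 4 satisfies both congruences on the right (4 ≡ 4 mod 8 and 4 ≡ 4 mod 11) yet 4 ≡ 4 (mod 88), not 76.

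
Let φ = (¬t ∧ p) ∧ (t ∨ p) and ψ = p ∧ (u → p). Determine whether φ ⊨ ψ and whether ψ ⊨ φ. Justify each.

(→) Assume the antecedent. If t is true, the antecedent cannot hold. If t is false, the antecedent forces (t = F, u = F, p = T) or (t = F, u = T, p = T), and p ∧ (u → p) holds there. Either way p ∧ (u → p) holds.

(←) This fails. Under t = T, u = F, p = T, the left side is false but the right side is true.

Only the forward implication holds.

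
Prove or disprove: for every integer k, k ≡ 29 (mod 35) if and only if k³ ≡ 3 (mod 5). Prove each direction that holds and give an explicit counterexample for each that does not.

Neither direction holds.

[⇒] This fails: take k = 29. Then 29 ≡ 29 (mod 35), but 29³ = 24389 ≡ 4 (mod 5), not 3.

[⇐] This fails: take k = 2. Then 2³ = 8 ≡ 3 (mod 5), yet 2 ≡ 2 (mod 35), not 29.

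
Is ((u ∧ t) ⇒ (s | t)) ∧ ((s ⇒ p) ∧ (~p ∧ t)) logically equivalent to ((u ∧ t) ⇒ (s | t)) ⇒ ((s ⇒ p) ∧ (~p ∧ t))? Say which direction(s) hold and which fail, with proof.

Equivalent; both directions hold.

(←) Assume the antecedent. If t is true, the antecedent forces (t = T, s = F, p = F, u = F) or (t = T, s = F, p = F, u = T), and the consequent holds there. If t is false, the antecedent cannot hold. Either way the consequent holds.

(→) Assume the antecedent. If t is true, the antecedent forces (t = T, s = F, p = F, u = F) or (t = T, s = F, p = F, u = T), and the consequent holds there. If t is false, the antecedent cannot hold. Either way the consequent holds.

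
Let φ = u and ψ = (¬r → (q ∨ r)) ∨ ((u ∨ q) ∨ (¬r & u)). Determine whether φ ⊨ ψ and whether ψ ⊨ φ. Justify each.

(←) This fails. Under q = T, r = F, u = F, the left side is false but the right side is true.

(→) Assume the antecedent. If q is true, the consequent reduces to true regardless of the other variables. If q is false, the antecedent forces (q = F, r = F, u = T) or (q = F, r = T, u = T), and the consequent holds there. Either way the consequent holds.

Only the forward direction holds.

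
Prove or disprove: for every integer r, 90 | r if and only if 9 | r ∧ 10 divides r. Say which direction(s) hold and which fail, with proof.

Both directions hold.

(→) If 90 ∣ r, write r = 90q. Since 90 = 10·9, r = 9·(10q), so 9 ∣ r; and since 90 = 9·10, r = 10·(9q), so 10 ∣ r.

(←) Suppose 9 ∣ r and 10 ∣ r. Any common multiple of 9 and 10 is a multiple of their lcm; here gcd(9, 10) = 1, so lcm(9, 10) = 9·10 = 90, so 90 ∣ r.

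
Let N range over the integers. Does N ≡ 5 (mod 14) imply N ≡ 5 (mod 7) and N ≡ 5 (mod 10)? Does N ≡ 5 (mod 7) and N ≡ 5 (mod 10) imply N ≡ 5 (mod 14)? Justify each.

(←) If N ≡ 5 (mod 7) and N ≡ 5 (mod 10), then by the Chinese remainder theorem N ≡ 5 (mod 70). Since 5 ≡ 5 (mod 14) and 14 ∣ 70, we get N ≡ 5 (mod 14).

(→) This fails: N = 33 gives 33 ≡ 5 (mod 14) but 33 ≡ 3 (mod 10), so the conjunction on the right does not hold.

Only the converse holds.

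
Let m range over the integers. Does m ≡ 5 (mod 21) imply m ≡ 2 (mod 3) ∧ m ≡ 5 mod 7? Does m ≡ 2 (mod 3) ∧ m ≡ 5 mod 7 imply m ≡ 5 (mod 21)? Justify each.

The biconditional holds.

(⇐) If m ≡ 2 (mod 3) and m ≡ 5 (mod 7), then by the Chinese remainder theorem m ≡ 5 (mod 21). This is exactly m ≡ 5 (mod 21).

(⇒) Suppose m ≡ 5 (mod 21); write m = 21j + 5. Since 3 ∣ 21, reducing mod 3 gives m ≡ 5 ≡ 2 (mod 3); since 7 ∣ 21, reducing mod 7 gives m ≡ 5 (mod 7).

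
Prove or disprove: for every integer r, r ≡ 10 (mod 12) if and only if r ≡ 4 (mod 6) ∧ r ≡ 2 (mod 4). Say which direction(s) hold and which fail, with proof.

Both implications hold.

(←) If r ≡ 4 (mod 6) and r ≡ 2 (mod 4), then by the Chinese remainder theorem r ≡ 10 (mod 12). This is exactly r ≡ 10 (mod 12).

(→) Suppose r ≡ 10 (mod 12); write r = 12j + 10. Since 6 ∣ 12, reducing mod 6 gives r ≡ 10 ≡ 4 (mod 6); since 4 ∣ 12, reducing mod 4 gives r ≡ 10 ≡ 2 (mod 4).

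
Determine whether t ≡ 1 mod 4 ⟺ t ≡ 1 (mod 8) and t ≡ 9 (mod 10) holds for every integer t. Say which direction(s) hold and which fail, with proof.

[⇒] This fails: t = 1 gives 1 ≡ 1 (mod 4) but 1 ≡ 1 (mod 10), so the conjunction on the right does not hold.

[⇐] Conversely, if t ≡ 1 (mod 8) and t ≡ 9 (mod 10), then by the Chinese remainder theorem t ≡ 9 (mod 40). Since 9 ≡ 1 (mod 4) and 4 ∣ 40, we get t ≡ 1 (mod 4).

The forward direction fails; the converse holds.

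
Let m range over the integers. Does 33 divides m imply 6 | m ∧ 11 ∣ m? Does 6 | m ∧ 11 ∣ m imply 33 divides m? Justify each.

Converse. Suppose 6 ∣ m and 11 ∣ m. Any common multiple of 6 and 11 is a multiple of their lcm; here gcd(6, 11) = 1, so lcm(6, 11) = 6·11 = 66, so 66 ∣ m. Since 33 ∣ 66, it follows that 33 ∣ m.

Forward direction. This fails: take m = 33. Certainly 33 ∣ 33, but 6 ∤ 33.

Only the converse holds.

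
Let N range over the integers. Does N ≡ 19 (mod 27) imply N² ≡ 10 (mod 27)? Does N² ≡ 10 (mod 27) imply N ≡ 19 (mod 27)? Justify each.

(→) Suppose N ≡ 19 (mod 27). Write N = 27j + 19. Then (27j + 19)² = 729j² + 1026j + 361 = 27(27j² + 38j + 13) + 10, so N² ≡ 10 (mod 27).

(←) This fails: take N = 8. Then 8² = 64 ≡ 10 (mod 27), yet 8 ≡ 8 (mod 27), not 19.

Not equivalent: only (⇒) holds.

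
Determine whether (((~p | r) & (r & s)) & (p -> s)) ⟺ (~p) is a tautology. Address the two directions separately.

(⇒) This fails. Under s = T, r = T, p = T, the left side is true but the right side is false.

(⇐) This fails. Under s = F, r = F, p = F, the left side is false but the right side is true.

Both directions fail.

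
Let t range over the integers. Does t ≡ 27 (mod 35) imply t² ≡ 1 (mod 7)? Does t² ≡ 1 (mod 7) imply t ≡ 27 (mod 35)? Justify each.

(⇒) holds; (⇐) fails.

Converse. This fails: take t = 1. Then 1² = 1 ≡ 1 (mod 7), yet 1 ≡ 1 (mod 35), not 27.

Forward direction. Suppose t ≡ 27 (mod 35). Then t² ≡ 27² = 729 (mod 35), and since 7 ∣ 35, also t² ≡ 1 (mod 7).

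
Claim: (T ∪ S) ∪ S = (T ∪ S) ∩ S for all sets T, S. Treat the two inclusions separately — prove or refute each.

(⊆) fails; (⊇) holds.

(⊇) Let x ∈ (T ∪ S) ∩ S. Then either x ∈ S and x ∉ T; or x ∈ T ∩ S. In each case x ∈ (T ∪ S) ∪ S, so (T ∪ S) ∩ S ⊆ (T ∪ S) ∪ S.

(⊆) This inclusion fails. Take T = {1}, S = ∅; then 1 ∈ (T ∪ S) ∪ S but 1 ∉ (T ∪ S) ∩ S.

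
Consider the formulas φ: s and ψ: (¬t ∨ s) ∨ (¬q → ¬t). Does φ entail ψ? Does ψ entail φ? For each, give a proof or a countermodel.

(→) Assume the antecedent. If q is true, (¬t ∨ s) ∨ (¬q → ¬t) reduces to true regardless of the other variables. If q is false, the antecedent forces (q = F, s = T, t = F) or (q = F, s = T, t = T), and (¬t ∨ s) ∨ (¬q → ¬t) holds there. Either way (¬t ∨ s) ∨ (¬q → ¬t) holds.

(←) This fails. Under q = F, s = F, t = F, the left side is false but the right side is true.

The forward direction holds; the converse fails.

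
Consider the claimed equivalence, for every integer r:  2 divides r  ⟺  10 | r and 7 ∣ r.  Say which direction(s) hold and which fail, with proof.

Converse. Suppose 10 ∣ r and 7 ∣ r. Any common multiple of 10 and 7 is a multiple of their lcm; here gcd(10, 7) = 1, so lcm(10, 7) = 10·7 = 70, so 70 ∣ r. Since 2 ∣ 70, it follows that 2 ∣ r.

Forward direction. This fails: take r = 2. Certainly 2 ∣ 2, but 10 ∤ 2.

Not equivalent: only (⇐) holds.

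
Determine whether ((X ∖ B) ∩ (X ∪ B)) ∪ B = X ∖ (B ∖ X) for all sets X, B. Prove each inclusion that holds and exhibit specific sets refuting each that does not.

Only the reverse inclusion holds.

(⟹) This inclusion fails. Take X = ∅, B = {1}; then 1 ∈ ((X ∖ B) ∩ (X ∪ B)) ∪ B but 1 ∉ X ∖ (B ∖ X).

(⟸) Let x ∈ X ∖ (B ∖ X). Then either x ∈ X and x ∉ B; or x ∈ X ∩ B. In each case x ∈ ((X ∖ B) ∩ (X ∪ B)) ∪ B, so X ∖ (B ∖ X) ⊆ ((X ∖ B) ∩ (X ∪ B)) ∪ B.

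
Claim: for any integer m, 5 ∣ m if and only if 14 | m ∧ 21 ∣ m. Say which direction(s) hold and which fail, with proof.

[⇒] This fails: take m = 5. Certainly 5 ∣ 5, but 14 ∤ 5.

[⇐] This fails: take m = 42. Both 14 ∣ 42 and 21 ∣ 42, yet 42 is not a multiple of 5 (since 42 = 8·5 + 2), so 5 ∤ 42.

Both directions fail.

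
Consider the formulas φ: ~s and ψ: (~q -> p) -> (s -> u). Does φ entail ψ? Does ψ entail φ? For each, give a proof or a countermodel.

(⇒) Assume the antecedent. If s is true, the antecedent cannot hold. If s is false, (~q -> p) -> (s -> u) reduces to true regardless of the other variables. Either way (~q -> p) -> (s -> u) holds.

(⇐) This fails. Under q = F, p = F, s = T, u = F, the left side is false but the right side is true.

Only the forward direction holds.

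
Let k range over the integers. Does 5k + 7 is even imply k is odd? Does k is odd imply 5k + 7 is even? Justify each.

Equivalent; both directions hold.

[⇒] Suppose 5k + 7 is even. Since 5 is odd, 5k and k have the same parity, so 5k + 7 ≡ k + 7 (mod 2). As 7 is odd, 5k + 7 is even exactly when k is odd. Thus k is odd.

[⇐] Conversely, suppose k is odd; write k = 2j + 1. Then 5k + 7 = 5·(2j + 1) + 7 = 2·5j + 12, which is even.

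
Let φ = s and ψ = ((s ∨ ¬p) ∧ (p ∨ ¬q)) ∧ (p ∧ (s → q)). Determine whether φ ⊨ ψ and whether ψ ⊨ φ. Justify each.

Forward direction. This fails. Under q = F, p = F, s = T, the left side is true but the right side is false.

Converse. Assume the antecedent. If q is true, the antecedent forces (q = T, p = T, s = T), and s holds there. If q is false, the antecedent cannot hold. Either way s holds.

Only the converse holds.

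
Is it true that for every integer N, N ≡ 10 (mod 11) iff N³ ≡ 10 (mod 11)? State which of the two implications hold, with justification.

Forward direction. Suppose N ≡ 10 (mod 11). Write N = 11j + 10. Then (11j + 10)³ = 1331j³ + 3630j² + 3300j + 1000 = 11(121j³ + 330j² + 300j + 90) + 10, so N³ ≡ 10 (mod 11).

Converse. For the converse, argue contrapositively. If N ≢ 10 (mod 11), then N is congruent to one of 0, 1, 2, 3, 4, 5, 6, 7, 8, 9 modulo 11, and these give N³ ≡ 0, 1, 8, 5, 9, 4, 7, 2, 6, 3 respectively — never 10.

The biconditional holds.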